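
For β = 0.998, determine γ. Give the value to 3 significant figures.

γ ≈ 15.8

γ = 1/√(1 − β²) = 1/√(1 − 0.998²) = 1/√(0.0039960) = 15.8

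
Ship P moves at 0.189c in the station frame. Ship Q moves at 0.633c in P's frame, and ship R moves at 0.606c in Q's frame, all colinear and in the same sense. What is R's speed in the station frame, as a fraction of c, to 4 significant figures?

u ≈ 0.9275c

Compose boost 2: (0.633 + 0.189)/(1 + 0.633×0.189) = 0.8220/1.11964 = 0.734167
Compose boost 3: (0.606 + 0.734167)/(1 + 0.606×0.734167) = 1.34017/1.44490 = 0.9275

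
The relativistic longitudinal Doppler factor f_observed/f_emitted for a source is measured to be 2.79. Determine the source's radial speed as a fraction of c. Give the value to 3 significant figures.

f_obs/f_src = √((1+β)/(1−β)) = 2.79  ⇒  (1+β)/(1−β) = 7.7841
β = |1 − D²|/(1 + D²) = |1 − 7.7841|/(1 + 7.7841) = 0.772

β ≈ 0.772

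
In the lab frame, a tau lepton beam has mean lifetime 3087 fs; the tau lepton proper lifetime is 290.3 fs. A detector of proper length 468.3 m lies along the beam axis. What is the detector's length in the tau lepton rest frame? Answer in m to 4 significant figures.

L ≈ 44.04 m

Time dilation ⇒ γ = Δt/τ₀ = 3087/290.3 = 10.6338
Length contraction: L = L₀/γ = 468.3/10.6338 = 44.04 m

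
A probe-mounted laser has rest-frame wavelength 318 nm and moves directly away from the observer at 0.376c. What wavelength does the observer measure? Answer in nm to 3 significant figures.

λ_obs ≈ 472 nm

Relativistic Doppler: λ_obs = λ_src √((1+β)/(1−β))
= 318 × √(1.3760/0.62400) = 318 × 1.4850 = 472 nm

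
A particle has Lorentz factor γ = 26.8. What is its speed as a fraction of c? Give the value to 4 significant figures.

β ≈ 0.9993

β = √(1 − 1/γ²) = √(1 − 1/26.8²) = √(0.998608) = 0.9993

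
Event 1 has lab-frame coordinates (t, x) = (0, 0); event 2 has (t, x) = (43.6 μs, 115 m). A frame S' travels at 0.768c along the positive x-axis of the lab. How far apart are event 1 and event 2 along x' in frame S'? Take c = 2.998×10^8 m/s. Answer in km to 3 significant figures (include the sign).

γ = 1/√(1 − 0.768²) = 1.5614
Δx' = γ(Δx − vΔt) = 1.5614 × (115 m − 0.768×(2.998×10^8 m/s)×43.6×10^-6 s)
= 1.5614 × (-9923.7 m) = -15.5 km

Δx' ≈ -15.5 km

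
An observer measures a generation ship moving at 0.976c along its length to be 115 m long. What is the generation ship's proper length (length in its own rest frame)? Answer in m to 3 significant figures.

γ = 1/√(1 − 0.976²) = 4.5920
L₀ = γL = 4.5920 × 115 = 528 m

L₀ ≈ 528 m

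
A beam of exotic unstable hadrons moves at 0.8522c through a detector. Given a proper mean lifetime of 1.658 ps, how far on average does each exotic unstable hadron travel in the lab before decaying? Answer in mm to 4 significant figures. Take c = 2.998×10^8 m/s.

d ≈ 0.8096 mm

γ = 1/√(1 − 0.8522²) = 1.91126
Dilated lifetime: Δt = γτ₀ = 1.91126 × 1.658 ps = 3.16886 ps
d = vΔt = 0.8522c × 3.16886 ps = 2.55490×10^8 m/s × 3.16886×10^-12 s = 0.8096 mm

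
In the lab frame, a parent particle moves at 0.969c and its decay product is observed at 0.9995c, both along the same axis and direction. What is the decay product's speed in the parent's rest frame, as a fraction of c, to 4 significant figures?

u' ≈ 0.9687c

Inverse velocity addition: u' = (u − v)/(1 − uv/c²)
= (0.9995 − 0.969)/(1 − 0.9995×0.969) = 0.03050/0.0314845 = 0.9687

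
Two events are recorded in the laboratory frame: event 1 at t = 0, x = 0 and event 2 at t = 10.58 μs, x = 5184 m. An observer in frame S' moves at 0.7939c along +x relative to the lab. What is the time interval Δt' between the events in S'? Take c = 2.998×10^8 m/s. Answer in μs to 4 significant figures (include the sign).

Δt' ≈ -5.177 μs

γ = 1/√(1 − 0.7939²) = 1.64461
Δt' = γ(Δt − vΔx/c²) = 1.64461 × (10.58 μs − 0.7939×5184 m / (2.998×10^8 m/s))
= 1.64461 × (-3.14774 μs) = -5.177 μs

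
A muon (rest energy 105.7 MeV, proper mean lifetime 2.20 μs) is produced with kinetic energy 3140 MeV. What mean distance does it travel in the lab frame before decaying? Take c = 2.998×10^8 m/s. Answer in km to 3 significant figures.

γ = 1 + K/(m₀c²) = 1 + 3140/105.7 = 30.707
β = √(1 − 1/γ²) = 0.99947
Dilated lifetime: γτ₀ = 30.707 × 2.20 μs = 67.555 μs
d = βc·γτ₀ = 0.99947 × (2.998×10^8 m/s) × 6.7555×10^-5 s = 20.2 km

d ≈ 20.2 km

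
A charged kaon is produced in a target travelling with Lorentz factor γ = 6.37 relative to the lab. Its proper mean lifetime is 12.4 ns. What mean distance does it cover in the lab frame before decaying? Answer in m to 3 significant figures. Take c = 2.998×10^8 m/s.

d ≈ 23.4 m

β = √(1 − 1/γ²) = √(1 − 1/6.37²) = 0.98760
Dilated lifetime: Δt = γτ₀ = 6.37 × 12.4 ns = 78.988 ns
d = vΔt = 0.98760c × 78.988 ns = 2.9608×10^8 m/s × 7.8988×10^-8 s = 23.4 m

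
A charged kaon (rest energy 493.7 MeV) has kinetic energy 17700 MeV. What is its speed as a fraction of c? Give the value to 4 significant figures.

γ = 1 + K/(m₀c²) = 1 + 17700/493.7 = 36.8517
β = √(1 − 1/γ²) = 0.9996

β ≈ 0.9996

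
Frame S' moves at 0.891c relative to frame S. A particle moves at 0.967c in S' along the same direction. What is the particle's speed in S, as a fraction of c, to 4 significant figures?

Relativistic velocity addition: u = (u' + v)/(1 + u'v/c²)
= (0.967 + 0.891)/(1 + 0.967×0.891) = 1.858/1.86160 = 0.9981

u ≈ 0.9981c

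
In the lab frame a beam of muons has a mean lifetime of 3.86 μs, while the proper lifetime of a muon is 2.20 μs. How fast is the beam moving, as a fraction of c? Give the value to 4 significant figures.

γ = Δt/τ₀ = 3.86/2.20 = 1.75455
β = √(1 − 1/γ²) = √(1 − 1/1.75455²) = 0.8217

β ≈ 0.8217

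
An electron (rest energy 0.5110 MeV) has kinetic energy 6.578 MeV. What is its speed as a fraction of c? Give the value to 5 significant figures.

γ = 1 + K/(m₀c²) = 1 + 6.578/0.5110 = 13.87280
β = √(1 − 1/γ²) = 0.99740

β ≈ 0.99740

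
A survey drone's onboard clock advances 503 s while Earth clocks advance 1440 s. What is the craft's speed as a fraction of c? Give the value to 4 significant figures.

γ = Δt/τ₀ = 1440/503 = 2.86282
β = √(1 − 1/γ²) = √(1 − 1/2.86282²) = 0.9370

β ≈ 0.9370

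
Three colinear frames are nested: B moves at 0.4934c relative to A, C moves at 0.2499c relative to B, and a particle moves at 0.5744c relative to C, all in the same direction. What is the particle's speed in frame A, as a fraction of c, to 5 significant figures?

Compose boost 2: (0.2499 + 0.4934)/(1 + 0.2499×0.4934) = 0.74330/1.123301 = 0.6617106
Compose boost 3: (0.5744 + 0.6617106)/(1 + 0.5744×0.6617106) = 1.236111/1.380087 = 0.89568

u ≈ 0.89568c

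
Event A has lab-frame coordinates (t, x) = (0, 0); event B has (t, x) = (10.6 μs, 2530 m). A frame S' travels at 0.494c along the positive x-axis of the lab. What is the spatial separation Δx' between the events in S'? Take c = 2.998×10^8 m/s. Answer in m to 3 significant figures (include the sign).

Δx' ≈ 1100 m

γ = 1/√(1 − 0.494²) = 1.1501
Δx' = γ(Δx − vΔt) = 1.1501 × (2530 m − 0.494×(2.998×10^8 m/s)×10.6×10^-6 s)
= 1.1501 × (960.13 m) = 1100 m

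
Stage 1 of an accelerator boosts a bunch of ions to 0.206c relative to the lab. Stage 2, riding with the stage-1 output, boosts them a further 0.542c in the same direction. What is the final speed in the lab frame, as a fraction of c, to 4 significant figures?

Compose boost 2: (0.542 + 0.206)/(1 + 0.542×0.206) = 0.7480/1.11165 = 0.6729

u ≈ 0.6729c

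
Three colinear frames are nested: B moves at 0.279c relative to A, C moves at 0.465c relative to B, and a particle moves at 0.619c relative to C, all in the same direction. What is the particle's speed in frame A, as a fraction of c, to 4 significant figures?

u ≈ 0.9076c

Compose boost 2: (0.465 + 0.279)/(1 + 0.465×0.279) = 0.7440/1.12973 = 0.658562
Compose boost 3: (0.619 + 0.658562)/(1 + 0.619×0.658562) = 1.27756/1.40765 = 0.9076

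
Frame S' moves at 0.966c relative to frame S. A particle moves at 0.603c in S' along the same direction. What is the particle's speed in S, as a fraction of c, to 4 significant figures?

Relativistic velocity addition: u = (u' + v)/(1 + u'v/c²)
= (0.603 + 0.966)/(1 + 0.603×0.966) = 1.569/1.58250 = 0.9915

u ≈ 0.9915c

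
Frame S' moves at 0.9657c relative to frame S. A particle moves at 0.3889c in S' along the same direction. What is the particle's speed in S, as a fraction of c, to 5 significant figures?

u ≈ 0.98476c

Relativistic velocity addition: u = (u' + v)/(1 + u'v/c²)
= (0.3889 + 0.9657)/(1 + 0.3889×0.9657) = 1.3546/1.375561 = 0.98476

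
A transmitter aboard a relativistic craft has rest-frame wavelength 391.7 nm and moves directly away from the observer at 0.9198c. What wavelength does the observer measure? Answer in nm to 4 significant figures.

Relativistic Doppler: λ_obs = λ_src √((1+β)/(1−β))
= 391.7 × √(1.91980/0.0802000) = 391.7 × 4.89261 = 1916 nm

λ_obs ≈ 1916 nm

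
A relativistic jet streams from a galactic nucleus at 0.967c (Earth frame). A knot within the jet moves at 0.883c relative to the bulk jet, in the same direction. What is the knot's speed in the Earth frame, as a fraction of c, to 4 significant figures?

Relativistic velocity addition: u = (u' + v)/(1 + u'v/c²)
= (0.883 + 0.967)/(1 + 0.883×0.967) = 1.850/1.85386 = 0.9979

u ≈ 0.9979c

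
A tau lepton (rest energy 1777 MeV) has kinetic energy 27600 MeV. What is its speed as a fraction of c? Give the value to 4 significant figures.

γ = 1 + K/(m₀c²) = 1 + 27600/1777 = 16.5318
β = √(1 − 1/γ²) = 0.9982

β ≈ 0.9982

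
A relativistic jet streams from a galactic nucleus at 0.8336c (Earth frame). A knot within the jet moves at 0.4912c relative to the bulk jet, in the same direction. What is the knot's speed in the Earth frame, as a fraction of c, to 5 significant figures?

Relativistic velocity addition: u = (u' + v)/(1 + u'v/c²)
= (0.4912 + 0.8336)/(1 + 0.4912×0.8336) = 1.3248/1.409464 = 0.93993

u ≈ 0.93993c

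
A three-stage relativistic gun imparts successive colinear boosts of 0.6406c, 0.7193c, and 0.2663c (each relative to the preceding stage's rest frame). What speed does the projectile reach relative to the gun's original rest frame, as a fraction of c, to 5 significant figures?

Compose boost 2: (0.7193 + 0.6406)/(1 + 0.7193×0.6406) = 1.3599/1.460784 = 0.9309387
Compose boost 3: (0.2663 + 0.9309387)/(1 + 0.2663×0.9309387) = 1.197239/1.247909 = 0.95940

u ≈ 0.95940c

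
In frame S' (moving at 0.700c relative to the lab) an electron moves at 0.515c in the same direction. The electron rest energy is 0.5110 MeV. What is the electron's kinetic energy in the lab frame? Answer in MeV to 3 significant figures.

u_lab = (0.515 + 0.700)/(1 + 0.515×0.700) = 0.893054
γ = 1/√(1 − 0.893054²) = 2.2225
K = (γ − 1)m₀c² = (2.2225 − 1) × 0.5110 = 1.2225 × 0.5110 = 0.625 MeV

K ≈ 0.625 MeV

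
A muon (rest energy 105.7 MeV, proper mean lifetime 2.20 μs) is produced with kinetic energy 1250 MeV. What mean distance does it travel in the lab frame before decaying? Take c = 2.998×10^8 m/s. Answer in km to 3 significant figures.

γ = 1 + K/(m₀c²) = 1 + 1250/105.7 = 12.826
β = √(1 − 1/γ²) = 0.99696
Dilated lifetime: γτ₀ = 12.826 × 2.20 μs = 28.217 μs
d = βc·γτ₀ = 0.99696 × (2.998×10^8 m/s) × 2.8217×10^-5 s = 8.43 km

d ≈ 8.43 km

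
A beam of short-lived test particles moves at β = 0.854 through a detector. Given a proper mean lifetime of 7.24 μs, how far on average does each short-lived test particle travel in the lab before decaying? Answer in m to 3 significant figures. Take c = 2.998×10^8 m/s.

γ = 1/√(1 − 0.854²) = 1.9221
Dilated lifetime: Δt = γτ₀ = 1.9221 × 7.24 μs = 13.916 μs
d = vΔt = 0.854c × 13.916 μs = 2.5603×10^8 m/s × 1.3916×10^-5 s = 3560 m

d ≈ 3560 m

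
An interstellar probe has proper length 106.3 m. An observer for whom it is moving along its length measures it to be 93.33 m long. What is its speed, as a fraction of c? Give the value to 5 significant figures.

β ≈ 0.47868

γ = L₀/L = 106.3/93.33 = 1.138969
β = √(1 − 1/γ²) = 0.47868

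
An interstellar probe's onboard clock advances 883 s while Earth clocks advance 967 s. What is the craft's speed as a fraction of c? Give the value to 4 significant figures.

γ = Δt/τ₀ = 967/883 = 1.09513
β = √(1 − 1/γ²) = √(1 − 1/1.09513²) = 0.4077

β ≈ 0.4077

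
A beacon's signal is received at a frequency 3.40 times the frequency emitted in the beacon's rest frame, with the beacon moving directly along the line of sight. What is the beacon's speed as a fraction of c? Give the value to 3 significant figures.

f_obs/f_src = √((1+β)/(1−β)) = 3.40  ⇒  (1+β)/(1−β) = 11.560
β = |1 − D²|/(1 + D²) = |1 − 11.560|/(1 + 11.560) = 0.841

β ≈ 0.841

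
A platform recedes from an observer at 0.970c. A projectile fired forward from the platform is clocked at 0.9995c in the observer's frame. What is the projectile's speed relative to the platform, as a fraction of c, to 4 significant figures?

u' ≈ 0.9677c

Inverse velocity addition: u' = (u − v)/(1 − uv/c²)
= (0.9995 − 0.970)/(1 − 0.9995×0.970) = 0.02950/0.0304850 = 0.9677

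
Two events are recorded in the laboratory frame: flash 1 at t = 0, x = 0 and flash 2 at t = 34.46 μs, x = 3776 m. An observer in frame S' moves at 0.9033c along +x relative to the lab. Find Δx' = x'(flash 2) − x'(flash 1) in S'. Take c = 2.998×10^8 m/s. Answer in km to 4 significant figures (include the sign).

Δx' ≈ -12.95 km

γ = 1/√(1 − 0.9033²) = 2.33095
Δx' = γ(Δx − vΔt) = 2.33095 × (3776 m − 0.9033×(2.998×10^8 m/s)×34.46×10^-6 s)
= 2.33095 × (-5556.09 m) = -12.95 km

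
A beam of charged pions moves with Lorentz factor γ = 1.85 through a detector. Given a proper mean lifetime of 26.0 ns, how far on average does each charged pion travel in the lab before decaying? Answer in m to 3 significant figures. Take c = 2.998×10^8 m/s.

d ≈ 12.1 m

β = √(1 − 1/γ²) = √(1 − 1/1.85²) = 0.84132
Dilated lifetime: Δt = γτ₀ = 1.85 × 26.0 ns = 48.100 ns
d = vΔt = 0.84132c × 48.100 ns = 2.5223×10^8 m/s × 4.8100×10^-8 s = 12.1 m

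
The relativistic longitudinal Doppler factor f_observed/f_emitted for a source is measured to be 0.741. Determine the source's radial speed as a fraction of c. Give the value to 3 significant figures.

β ≈ 0.291

f_obs/f_src = √((1−β)/(1+β)) = 0.741  ⇒  (1−β)/(1+β) = 0.54908
β = |1 − D²|/(1 + D²) = |1 − 0.54908|/(1 + 0.54908) = 0.291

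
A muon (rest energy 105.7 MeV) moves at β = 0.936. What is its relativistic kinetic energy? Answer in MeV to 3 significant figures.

K ≈ 195 MeV

γ = 1/√(1 − 0.936²) = 2.8409
K = (γ − 1)m₀c² = (2.8409 − 1) × 105.7 MeV = 1.8409 × 105.7 MeV = 195 MeV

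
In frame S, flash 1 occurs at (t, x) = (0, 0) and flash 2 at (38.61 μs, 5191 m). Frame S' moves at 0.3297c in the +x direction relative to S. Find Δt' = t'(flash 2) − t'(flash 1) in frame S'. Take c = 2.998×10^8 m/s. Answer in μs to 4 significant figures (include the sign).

γ = 1/√(1 − 0.3297²) = 1.05923
Δt' = γ(Δt − vΔx/c²) = 1.05923 × (38.61 μs − 0.3297×5191 m / (2.998×10^8 m/s))
= 1.05923 × (32.9013 μs) = 34.85 μs

Δt' ≈ 34.85 μs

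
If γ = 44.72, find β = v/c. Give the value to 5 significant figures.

β = √(1 − 1/γ²) = √(1 − 1/44.72²) = √(0.9995000) = 0.99975

β ≈ 0.99975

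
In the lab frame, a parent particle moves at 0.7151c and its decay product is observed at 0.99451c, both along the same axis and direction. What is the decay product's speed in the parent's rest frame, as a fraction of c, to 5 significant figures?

Inverse velocity addition: u' = (u − v)/(1 − uv/c²)
= (0.99451 − 0.7151)/(1 − 0.99451×0.7151) = 0.27941/0.2888259 = 0.96740

u' ≈ 0.96740c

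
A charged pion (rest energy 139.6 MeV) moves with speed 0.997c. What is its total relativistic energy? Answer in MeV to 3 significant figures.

γ = 1/√(1 − 0.997²) = 12.920
E = γm₀c² = 12.920 × 139.6 MeV = 1800 MeV

E ≈ 1800 MeV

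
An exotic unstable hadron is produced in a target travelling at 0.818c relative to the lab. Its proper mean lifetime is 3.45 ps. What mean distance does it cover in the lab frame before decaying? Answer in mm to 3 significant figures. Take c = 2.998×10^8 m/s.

d ≈ 1.47 mm

γ = 1/√(1 − 0.818²) = 1.7385
Dilated lifetime: Δt = γτ₀ = 1.7385 × 3.45 ps = 5.9977 ps
d = vΔt = 0.818c × 5.9977 ps = 2.4524×10^8 m/s × 5.9977×10^-12 s = 1.47 mm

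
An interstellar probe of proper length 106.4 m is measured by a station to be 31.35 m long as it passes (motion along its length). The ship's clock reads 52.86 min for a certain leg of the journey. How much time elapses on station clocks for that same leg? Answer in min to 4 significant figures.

Δt ≈ 179.4 min

Length contraction ⇒ γ = L₀/L = 106.4/31.35 = 3.39394
Time dilation: Δt = γτ₀ = 3.39394 × 52.86 min = 179.4 min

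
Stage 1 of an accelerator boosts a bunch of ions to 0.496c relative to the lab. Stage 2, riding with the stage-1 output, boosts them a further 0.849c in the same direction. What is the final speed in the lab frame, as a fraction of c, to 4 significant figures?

u ≈ 0.9464c

Compose boost 2: (0.849 + 0.496)/(1 + 0.849×0.496) = 1.345/1.42110 = 0.9464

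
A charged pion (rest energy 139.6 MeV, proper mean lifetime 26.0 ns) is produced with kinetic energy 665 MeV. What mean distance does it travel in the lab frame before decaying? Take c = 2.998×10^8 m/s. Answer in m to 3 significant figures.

γ = 1 + K/(m₀c²) = 1 + 665/139.6 = 5.7636
β = √(1 − 1/γ²) = 0.98483
Dilated lifetime: γτ₀ = 5.7636 × 26.0 ns = 149.85 ns
d = βc·γτ₀ = 0.98483 × (2.998×10^8 m/s) × 1.4985×10^-7 s = 44.2 m

d ≈ 44.2 m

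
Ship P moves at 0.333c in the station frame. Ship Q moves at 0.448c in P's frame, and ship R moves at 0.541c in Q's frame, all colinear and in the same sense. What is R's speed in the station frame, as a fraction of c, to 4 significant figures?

u ≈ 0.8925c

Compose boost 2: (0.448 + 0.333)/(1 + 0.448×0.333) = 0.7810/1.14918 = 0.679613
Compose boost 3: (0.541 + 0.679613)/(1 + 0.541×0.679613) = 1.22061/1.36767 = 0.8925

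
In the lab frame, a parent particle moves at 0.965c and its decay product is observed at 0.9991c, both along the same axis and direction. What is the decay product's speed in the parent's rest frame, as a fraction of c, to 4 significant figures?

Inverse velocity addition: u' = (u − v)/(1 − uv/c²)
= (0.9991 − 0.965)/(1 − 0.9991×0.965) = 0.03410/0.0358685 = 0.9507

u' ≈ 0.9507c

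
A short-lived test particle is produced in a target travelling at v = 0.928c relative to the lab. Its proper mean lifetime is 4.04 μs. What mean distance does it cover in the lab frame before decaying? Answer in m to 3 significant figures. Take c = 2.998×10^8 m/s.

γ = 1/√(1 − 0.928²) = 2.6840
Dilated lifetime: Δt = γτ₀ = 2.6840 × 4.04 μs = 10.843 μs
d = vΔt = 0.928c × 10.843 μs = 2.7821×10^8 m/s × 1.0843×10^-5 s = 3020 m

d ≈ 3020 m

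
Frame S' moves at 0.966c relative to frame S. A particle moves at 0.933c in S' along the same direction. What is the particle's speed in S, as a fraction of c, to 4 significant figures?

Relativistic velocity addition: u = (u' + v)/(1 + u'v/c²)
= (0.933 + 0.966)/(1 + 0.933×0.966) = 1.899/1.90128 = 0.9988

u ≈ 0.9988c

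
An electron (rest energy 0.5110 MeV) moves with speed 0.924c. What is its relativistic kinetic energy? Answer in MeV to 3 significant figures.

γ = 1/√(1 − 0.924²) = 2.6151
K = (γ − 1)m₀c² = (2.6151 − 1) × 0.5110 MeV = 1.6151 × 0.5110 MeV = 0.825 MeV

K ≈ 0.825 MeV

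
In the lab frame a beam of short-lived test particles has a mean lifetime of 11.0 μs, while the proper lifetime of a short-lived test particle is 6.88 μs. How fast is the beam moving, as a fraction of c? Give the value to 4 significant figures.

γ = Δt/τ₀ = 11.0/6.88 = 1.59884
β = √(1 − 1/γ²) = √(1 − 1/1.59884²) = 0.7803

β ≈ 0.7803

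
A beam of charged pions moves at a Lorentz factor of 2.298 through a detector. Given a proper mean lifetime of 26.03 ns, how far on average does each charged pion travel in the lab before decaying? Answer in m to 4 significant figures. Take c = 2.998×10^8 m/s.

β = √(1 − 1/γ²) = √(1 − 1/2.298²) = 0.900353
Dilated lifetime: Δt = γτ₀ = 2.298 × 26.03 ns = 59.8169 ns
d = vΔt = 0.900353c × 59.8169 ns = 2.69926×10^8 m/s × 5.98169×10^-8 s = 16.15 m

d ≈ 16.15 m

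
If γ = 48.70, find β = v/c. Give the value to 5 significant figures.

β = √(1 − 1/γ²) = √(1 − 1/48.70²) = √(0.9995784) = 0.99979

β ≈ 0.99979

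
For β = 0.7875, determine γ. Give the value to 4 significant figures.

γ = 1/√(1 − β²) = 1/√(1 − 0.7875²) = 1/√(0.379844) = 1.623

γ ≈ 1.623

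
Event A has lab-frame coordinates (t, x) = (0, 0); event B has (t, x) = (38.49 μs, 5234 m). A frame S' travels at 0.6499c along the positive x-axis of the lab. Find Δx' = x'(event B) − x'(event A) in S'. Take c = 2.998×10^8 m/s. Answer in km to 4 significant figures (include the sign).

γ = 1/√(1 − 0.6499²) = 1.31576
Δx' = γ(Δx − vΔt) = 1.31576 × (5234 m − 0.6499×(2.998×10^8 m/s)×38.49×10^-6 s)
= 1.31576 × (-2265.39 m) = -2.981 km

Δx' ≈ -2.981 km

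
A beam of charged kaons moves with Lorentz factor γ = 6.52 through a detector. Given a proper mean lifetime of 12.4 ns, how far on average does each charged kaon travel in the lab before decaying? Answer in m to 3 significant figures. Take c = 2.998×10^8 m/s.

d ≈ 24.0 m

β = √(1 − 1/γ²) = √(1 − 1/6.52²) = 0.98817
Dilated lifetime: Δt = γτ₀ = 6.52 × 12.4 ns = 80.848 ns
d = vΔt = 0.98817c × 80.848 ns = 2.9625×10^8 m/s × 8.0848×10^-8 s = 24.0 m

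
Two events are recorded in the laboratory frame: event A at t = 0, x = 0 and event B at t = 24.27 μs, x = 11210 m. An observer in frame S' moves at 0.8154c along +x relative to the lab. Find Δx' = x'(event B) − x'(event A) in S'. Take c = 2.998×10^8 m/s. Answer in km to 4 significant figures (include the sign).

γ = 1/√(1 − 0.8154²) = 1.72742
Δx' = γ(Δx − vΔt) = 1.72742 × (11210 m − 0.8154×(2.998×10^8 m/s)×24.27×10^-6 s)
= 1.72742 × (5277.03 m) = 9.116 km

Δx' ≈ 9.116 km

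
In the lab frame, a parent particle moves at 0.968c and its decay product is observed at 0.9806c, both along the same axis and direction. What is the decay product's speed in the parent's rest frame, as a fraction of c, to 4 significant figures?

Inverse velocity addition: u' = (u − v)/(1 − uv/c²)
= (0.9806 − 0.968)/(1 − 0.9806×0.968) = 0.01260/0.0507792 = 0.2481

u' ≈ 0.2481c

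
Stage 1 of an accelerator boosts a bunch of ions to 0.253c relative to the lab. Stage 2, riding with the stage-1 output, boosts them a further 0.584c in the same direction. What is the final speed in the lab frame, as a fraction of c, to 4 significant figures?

u ≈ 0.7293c

Compose boost 2: (0.584 + 0.253)/(1 + 0.584×0.253) = 0.8370/1.14775 = 0.7293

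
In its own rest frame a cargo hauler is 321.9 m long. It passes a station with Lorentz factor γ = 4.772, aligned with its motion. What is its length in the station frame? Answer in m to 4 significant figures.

γ = 4.772 (given)
Length contraction: L = L₀/γ = 321.9/4.772 = 67.46 m

L ≈ 67.46 m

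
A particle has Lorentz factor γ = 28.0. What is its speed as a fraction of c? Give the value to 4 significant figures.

β = √(1 − 1/γ²) = √(1 − 1/28.0²) = √(0.998724) = 0.9994

β ≈ 0.9994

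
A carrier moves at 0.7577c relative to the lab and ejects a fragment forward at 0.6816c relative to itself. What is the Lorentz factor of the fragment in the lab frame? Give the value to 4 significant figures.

γ ≈ 3.176

u_lab = (0.6816 + 0.7577)/(1 + 0.6816×0.7577) = 1.4393/1.516448 = 0.9491257
γ = 1/√(1 − 0.9491257²) = 3.176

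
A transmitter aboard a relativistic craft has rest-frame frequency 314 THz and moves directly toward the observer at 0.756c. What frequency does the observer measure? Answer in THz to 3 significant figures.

f_obs ≈ 842 THz

Relativistic Doppler: f_obs = f_src √((1+β)/(1−β))
= 314 × √(1.7560/0.24400) = 314 × 2.6827 = 842 THz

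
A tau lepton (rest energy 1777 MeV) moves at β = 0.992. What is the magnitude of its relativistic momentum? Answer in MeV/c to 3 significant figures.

p ≈ 14000 MeV/c

γ = 1/√(1 − 0.992²) = 7.9216
p = γβm₀c = 7.9216 × 0.992 × 1777 MeV/c = 14000 MeV/c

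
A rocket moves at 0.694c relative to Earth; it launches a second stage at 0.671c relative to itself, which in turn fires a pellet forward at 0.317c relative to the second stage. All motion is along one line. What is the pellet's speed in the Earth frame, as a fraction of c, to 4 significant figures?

u ≈ 0.9638c

Compose boost 2: (0.671 + 0.694)/(1 + 0.671×0.694) = 1.365/1.46567 = 0.931312
Compose boost 3: (0.317 + 0.931312)/(1 + 0.317×0.931312) = 1.24831/1.29523 = 0.9638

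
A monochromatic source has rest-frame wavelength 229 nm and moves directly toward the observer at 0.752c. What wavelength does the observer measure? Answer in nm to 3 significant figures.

λ_obs ≈ 86.2 nm

Relativistic Doppler: λ_obs = λ_src √((1−β)/(1+β))
= 229 × √(0.24800/1.7520) = 229 × 0.37623 = 86.2 nm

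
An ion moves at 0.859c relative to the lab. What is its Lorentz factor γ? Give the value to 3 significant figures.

γ = 1/√(1 − β²) = 1/√(1 − 0.859²) = 1/√(0.26212) = 1.95

γ ≈ 1.95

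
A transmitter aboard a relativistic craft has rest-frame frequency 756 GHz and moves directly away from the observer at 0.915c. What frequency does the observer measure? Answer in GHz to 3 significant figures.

f_obs ≈ 159 GHz

Relativistic Doppler: f_obs = f_src √((1−β)/(1+β))
= 756 × √(0.085000/1.9150) = 756 × 0.21068 = 159 GHz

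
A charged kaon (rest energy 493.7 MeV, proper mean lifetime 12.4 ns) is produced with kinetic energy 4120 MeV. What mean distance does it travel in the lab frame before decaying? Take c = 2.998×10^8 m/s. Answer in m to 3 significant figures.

d ≈ 34.5 m

γ = 1 + K/(m₀c²) = 1 + 4120/493.7 = 9.3451
β = √(1 − 1/γ²) = 0.99426
Dilated lifetime: γτ₀ = 9.3451 × 12.4 ns = 115.88 ns
d = βc·γτ₀ = 0.99426 × (2.998×10^8 m/s) × 1.1588×10^-7 s = 34.5 m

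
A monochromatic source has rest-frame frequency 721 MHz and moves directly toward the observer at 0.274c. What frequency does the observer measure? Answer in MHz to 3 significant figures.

f_obs ≈ 955 MHz

Relativistic Doppler: f_obs = f_src √((1+β)/(1−β))
= 721 × √(1.2740/0.72600) = 721 × 1.3247 = 955 MHz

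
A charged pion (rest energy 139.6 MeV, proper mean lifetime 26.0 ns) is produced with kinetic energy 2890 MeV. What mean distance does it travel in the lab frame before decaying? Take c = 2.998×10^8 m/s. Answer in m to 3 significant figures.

γ = 1 + K/(m₀c²) = 1 + 2890/139.6 = 21.702
β = √(1 − 1/γ²) = 0.99894
Dilated lifetime: γτ₀ = 21.702 × 26.0 ns = 564.25 ns
d = βc·γτ₀ = 0.99894 × (2.998×10^8 m/s) × 5.6425×10^-7 s = 169 m

d ≈ 169 m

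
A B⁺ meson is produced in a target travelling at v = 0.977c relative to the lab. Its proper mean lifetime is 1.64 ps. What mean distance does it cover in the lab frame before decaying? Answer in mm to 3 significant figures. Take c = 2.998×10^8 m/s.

γ = 1/√(1 − 0.977²) = 4.6896
Dilated lifetime: Δt = γτ₀ = 4.6896 × 1.64 ps = 7.6909 ps
d = vΔt = 0.977c × 7.6909 ps = 2.9290×10^8 m/s × 7.6909×10^-12 s = 2.25 mm

d ≈ 2.25 mm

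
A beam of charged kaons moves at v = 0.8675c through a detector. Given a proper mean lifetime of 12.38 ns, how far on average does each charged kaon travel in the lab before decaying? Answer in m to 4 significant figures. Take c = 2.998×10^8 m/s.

d ≈ 6.473 m

γ = 1/√(1 − 0.8675²) = 2.01030
Dilated lifetime: Δt = γτ₀ = 2.01030 × 12.38 ns = 24.8876 ns
d = vΔt = 0.8675c × 24.8876 ns = 2.60076×10^8 m/s × 2.48876×10^-8 s = 6.473 m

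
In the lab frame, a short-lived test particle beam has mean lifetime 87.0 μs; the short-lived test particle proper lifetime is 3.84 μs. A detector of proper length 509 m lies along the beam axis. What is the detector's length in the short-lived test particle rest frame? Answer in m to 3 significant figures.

Time dilation ⇒ γ = Δt/τ₀ = 87.0/3.84 = 22.656
Length contraction: L = L₀/γ = 509/22.656 = 22.5 m

L ≈ 22.5 m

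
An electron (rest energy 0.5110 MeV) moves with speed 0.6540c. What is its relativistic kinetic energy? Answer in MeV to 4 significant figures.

γ = 1/√(1 − 0.6540²) = 1.32189
K = (γ − 1)m₀c² = (1.32189 − 1) × 0.5110 MeV = 0.321887 × 0.5110 MeV = 0.1645 MeV

K ≈ 0.1645 MeV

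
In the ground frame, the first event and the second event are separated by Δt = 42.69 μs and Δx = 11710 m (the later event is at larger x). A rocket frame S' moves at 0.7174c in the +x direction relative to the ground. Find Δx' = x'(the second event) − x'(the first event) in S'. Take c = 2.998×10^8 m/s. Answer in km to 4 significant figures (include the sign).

γ = 1/√(1 − 0.7174²) = 1.43542
Δx' = γ(Δx − vΔt) = 1.43542 × (11710 m − 0.7174×(2.998×10^8 m/s)×42.69×10^-6 s)
= 1.43542 × (2528.38 m) = 3.629 km

Δx' ≈ 3.629 km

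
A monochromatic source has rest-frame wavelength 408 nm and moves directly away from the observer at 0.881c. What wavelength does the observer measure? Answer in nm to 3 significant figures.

Relativistic Doppler: λ_obs = λ_src √((1+β)/(1−β))
= 408 × √(1.8810/0.11900) = 408 × 3.9758 = 1620 nm

λ_obs ≈ 1620 nm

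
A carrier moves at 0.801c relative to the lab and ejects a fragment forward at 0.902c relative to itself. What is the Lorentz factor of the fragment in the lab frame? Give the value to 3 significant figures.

u_lab = (0.902 + 0.801)/(1 + 0.902×0.801) = 1.703/1.72250 = 0.988678
γ = 1/√(1 − 0.988678²) = 6.66

γ ≈ 6.66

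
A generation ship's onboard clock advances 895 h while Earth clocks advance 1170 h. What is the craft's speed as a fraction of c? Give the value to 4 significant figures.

β ≈ 0.6441

γ = Δt/τ₀ = 1170/895 = 1.30726
β = √(1 − 1/γ²) = √(1 − 1/1.30726²) = 0.6441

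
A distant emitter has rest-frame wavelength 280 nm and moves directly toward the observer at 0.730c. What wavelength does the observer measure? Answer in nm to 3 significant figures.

λ_obs ≈ 111 nm

Relativistic Doppler: λ_obs = λ_src √((1−β)/(1+β))
= 280 × √(0.27000/1.7300) = 280 × 0.39506 = 111 nm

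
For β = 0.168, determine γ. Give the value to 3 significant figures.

γ ≈ 1.01

γ = 1/√(1 − β²) = 1/√(1 − 0.168²) = 1/√(0.97178) = 1.01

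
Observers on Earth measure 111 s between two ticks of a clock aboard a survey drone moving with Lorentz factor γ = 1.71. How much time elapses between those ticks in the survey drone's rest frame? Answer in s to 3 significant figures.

τ₀ ≈ 64.9 s

γ = 1.71 (given)
Proper time: τ₀ = Δt/γ = 111/1.71 = 64.9 s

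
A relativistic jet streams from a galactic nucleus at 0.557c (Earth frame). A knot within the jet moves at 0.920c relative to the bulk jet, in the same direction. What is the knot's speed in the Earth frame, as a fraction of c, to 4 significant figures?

u ≈ 0.9766c

Relativistic velocity addition: u = (u' + v)/(1 + u'v/c²)
= (0.920 + 0.557)/(1 + 0.920×0.557) = 1.477/1.51244 = 0.9766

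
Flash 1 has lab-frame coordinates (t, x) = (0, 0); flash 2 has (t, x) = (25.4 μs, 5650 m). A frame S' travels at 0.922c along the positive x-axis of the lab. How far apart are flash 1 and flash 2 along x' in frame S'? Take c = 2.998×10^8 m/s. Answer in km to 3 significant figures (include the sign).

Δx' ≈ -3.54 km

γ = 1/√(1 − 0.922²) = 2.5827
Δx' = γ(Δx − vΔt) = 2.5827 × (5650 m − 0.922×(2.998×10^8 m/s)×25.4×10^-6 s)
= 2.5827 × (-1371.0 m) = -3.54 km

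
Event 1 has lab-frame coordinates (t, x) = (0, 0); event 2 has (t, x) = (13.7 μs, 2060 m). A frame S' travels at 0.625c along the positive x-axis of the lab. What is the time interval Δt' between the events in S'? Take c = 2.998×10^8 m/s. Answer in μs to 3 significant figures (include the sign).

γ = 1/√(1 − 0.625²) = 1.2810
Δt' = γ(Δt − vΔx/c²) = 1.2810 × (13.7 μs − 0.625×2060 m / (2.998×10^8 m/s))
= 1.2810 × (9.4055 μs) = 12.0 μs

Δt' ≈ 12.0 μs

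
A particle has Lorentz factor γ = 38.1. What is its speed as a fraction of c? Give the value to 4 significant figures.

β = √(1 − 1/γ²) = √(1 − 1/38.1²) = √(0.999311) = 0.9997

β ≈ 0.9997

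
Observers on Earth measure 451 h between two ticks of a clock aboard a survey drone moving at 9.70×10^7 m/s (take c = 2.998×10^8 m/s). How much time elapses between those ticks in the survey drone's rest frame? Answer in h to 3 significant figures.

τ₀ ≈ 427 h

β = v/c = 9.70×10^7 / 2.998×10^8 = 0.32355
γ = 1/√(1 − 0.32355²) = 1.0568
Proper time: τ₀ = Δt/γ = 451/1.0568 = 427 h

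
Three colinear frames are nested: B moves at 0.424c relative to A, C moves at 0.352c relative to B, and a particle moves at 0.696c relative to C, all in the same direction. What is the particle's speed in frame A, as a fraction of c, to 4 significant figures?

Compose boost 2: (0.352 + 0.424)/(1 + 0.352×0.424) = 0.7760/1.14925 = 0.675224
Compose boost 3: (0.696 + 0.675224)/(1 + 0.696×0.675224) = 1.37122/1.46996 = 0.9328

u ≈ 0.9328c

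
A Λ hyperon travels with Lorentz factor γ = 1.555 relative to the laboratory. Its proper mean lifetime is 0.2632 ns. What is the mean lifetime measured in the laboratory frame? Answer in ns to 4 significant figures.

γ = 1.555 (given)
Time dilation: Δt = γτ₀ = 1.555 × 0.2632 ns = 0.4093 ns

Δt ≈ 0.4093 ns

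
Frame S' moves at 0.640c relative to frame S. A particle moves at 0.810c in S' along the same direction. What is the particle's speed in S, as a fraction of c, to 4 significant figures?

Relativistic velocity addition: u = (u' + v)/(1 + u'v/c²)
= (0.810 + 0.640)/(1 + 0.810×0.640) = 1.450/1.51840 = 0.9550

u ≈ 0.9550c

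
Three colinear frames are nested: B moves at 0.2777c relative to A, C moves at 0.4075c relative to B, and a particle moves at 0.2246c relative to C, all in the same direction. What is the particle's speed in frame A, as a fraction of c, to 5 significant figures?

u ≈ 0.73810c

Compose boost 2: (0.4075 + 0.2777)/(1 + 0.4075×0.2777) = 0.68520/1.113163 = 0.6155434
Compose boost 3: (0.2246 + 0.6155434)/(1 + 0.2246×0.6155434) = 0.8401434/1.138251 = 0.73810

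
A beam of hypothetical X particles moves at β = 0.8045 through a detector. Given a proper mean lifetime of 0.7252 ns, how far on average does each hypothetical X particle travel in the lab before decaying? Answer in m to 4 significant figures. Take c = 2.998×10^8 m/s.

γ = 1/√(1 − 0.8045²) = 1.68364
Dilated lifetime: Δt = γτ₀ = 1.68364 × 0.7252 ns = 1.22097 ns
d = vΔt = 0.8045c × 1.22097 ns = 2.41189×10^8 m/s × 1.22097×10^-9 s = 0.2945 m

d ≈ 0.2945 m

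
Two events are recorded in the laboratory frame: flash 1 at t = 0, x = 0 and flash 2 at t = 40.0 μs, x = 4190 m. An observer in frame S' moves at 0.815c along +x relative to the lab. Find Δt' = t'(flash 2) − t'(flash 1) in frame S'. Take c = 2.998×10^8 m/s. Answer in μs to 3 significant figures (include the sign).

Δt' ≈ 49.4 μs

γ = 1/√(1 − 0.815²) = 1.7257
Δt' = γ(Δt − vΔx/c²) = 1.7257 × (40.0 μs − 0.815×4190 m / (2.998×10^8 m/s))
= 1.7257 × (28.610 μs) = 49.4 μs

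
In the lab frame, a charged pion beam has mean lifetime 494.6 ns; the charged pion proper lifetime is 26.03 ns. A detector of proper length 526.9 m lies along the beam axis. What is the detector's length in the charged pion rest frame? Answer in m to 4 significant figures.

L ≈ 27.73 m

Time dilation ⇒ γ = Δt/τ₀ = 494.6/26.03 = 19.0012
Length contraction: L = L₀/γ = 526.9/19.0012 = 27.73 m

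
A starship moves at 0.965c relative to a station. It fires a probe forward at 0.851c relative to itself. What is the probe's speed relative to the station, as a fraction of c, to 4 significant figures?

Relativistic velocity addition: u = (u' + v)/(1 + u'v/c²)
= (0.851 + 0.965)/(1 + 0.851×0.965) = 1.816/1.82122 = 0.9971

u ≈ 0.9971c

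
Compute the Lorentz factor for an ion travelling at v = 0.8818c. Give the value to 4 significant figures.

γ = 1/√(1 − β²) = 1/√(1 − 0.8818²) = 1/√(0.222429) = 2.120

γ ≈ 2.120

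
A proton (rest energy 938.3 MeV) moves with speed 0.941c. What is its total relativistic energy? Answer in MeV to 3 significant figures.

γ = 1/√(1 − 0.941²) = 2.9550
E = γm₀c² = 2.9550 × 938.3 MeV = 2770 MeV

E ≈ 2770 MeV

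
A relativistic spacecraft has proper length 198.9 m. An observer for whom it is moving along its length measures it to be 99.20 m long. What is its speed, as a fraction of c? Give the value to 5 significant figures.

γ = L₀/L = 198.9/99.20 = 2.005040
β = √(1 − 1/γ²) = 0.86675

β ≈ 0.86675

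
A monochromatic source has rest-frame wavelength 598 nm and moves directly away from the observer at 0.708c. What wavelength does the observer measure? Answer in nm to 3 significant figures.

Relativistic Doppler: λ_obs = λ_src √((1+β)/(1−β))
= 598 × √(1.7080/0.29200) = 598 × 2.4185 = 1450 nm

λ_obs ≈ 1450 nm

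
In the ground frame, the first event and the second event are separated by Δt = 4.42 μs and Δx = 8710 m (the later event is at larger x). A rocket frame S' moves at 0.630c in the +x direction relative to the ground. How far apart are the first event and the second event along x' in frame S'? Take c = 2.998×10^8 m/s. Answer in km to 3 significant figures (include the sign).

Δx' ≈ 10.1 km

γ = 1/√(1 − 0.630²) = 1.2877
Δx' = γ(Δx − vΔt) = 1.2877 × (8710 m − 0.630×(2.998×10^8 m/s)×4.42×10^-6 s)
= 1.2877 × (7875.2 m) = 10.1 km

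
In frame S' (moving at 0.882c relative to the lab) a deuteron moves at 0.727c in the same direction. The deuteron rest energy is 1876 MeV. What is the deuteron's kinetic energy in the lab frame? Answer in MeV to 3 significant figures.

K ≈ 7640 MeV

u_lab = (0.727 + 0.882)/(1 + 0.727×0.882) = 0.980372
γ = 1/√(1 − 0.980372²) = 5.0721
K = (γ − 1)m₀c² = (5.0721 − 1) × 1876 = 4.0721 × 1876 = 7640 MeV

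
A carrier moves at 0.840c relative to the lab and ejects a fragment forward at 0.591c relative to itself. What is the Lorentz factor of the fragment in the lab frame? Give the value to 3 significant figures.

γ ≈ 3.42

u_lab = (0.591 + 0.840)/(1 + 0.591×0.840) = 1.431/1.49644 = 0.956270
γ = 1/√(1 − 0.956270²) = 3.42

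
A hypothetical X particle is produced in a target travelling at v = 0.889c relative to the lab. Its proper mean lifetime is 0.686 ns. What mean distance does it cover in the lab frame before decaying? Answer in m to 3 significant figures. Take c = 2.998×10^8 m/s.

γ = 1/√(1 − 0.889²) = 2.1838
Dilated lifetime: Δt = γτ₀ = 2.1838 × 0.686 ns = 1.4981 ns
d = vΔt = 0.889c × 1.4981 ns = 2.6652×10^8 m/s × 1.4981×10^-9 s = 0.399 m

d ≈ 0.399 m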